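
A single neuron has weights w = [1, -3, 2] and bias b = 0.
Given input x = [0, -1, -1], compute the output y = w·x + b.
y = 1

y = (1)(0) + (-3)(-1) + (2)(-1) + 0 = 1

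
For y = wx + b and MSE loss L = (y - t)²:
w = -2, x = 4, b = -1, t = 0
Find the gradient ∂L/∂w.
∂L/∂w = -72

y = wx + b = (-2)(4) + -1 = -9
∂L/∂y = 2(y - t) = 2(-9 - 0) = -18
∂y/∂w = x = 4
∂L/∂w = ∂L/∂y · ∂y/∂w = -18 × 4 = -72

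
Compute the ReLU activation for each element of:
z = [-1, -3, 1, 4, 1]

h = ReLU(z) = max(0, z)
h = [0, 0, 1, 4, 1]

ReLU applied element-wise: max(0,-1)=0, max(0,-3)=0, max(0,1)=1, max(0,4)=4, max(0,1)=1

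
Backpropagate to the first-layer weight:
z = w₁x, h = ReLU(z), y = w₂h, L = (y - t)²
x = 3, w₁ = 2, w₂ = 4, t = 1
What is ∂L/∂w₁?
∂L/∂w₁ = 552

Forward pass:
z = w₁x = 2×3 = 6
h = ReLU(6) = 6
y = w₂h = 4×6 = 24

Backward pass:
∂L/∂y = 2(y - t) = 2(24 - 1) = 46
∂y/∂h = w₂ = 4
∂h/∂z = 1 (ReLU derivative)
∂z/∂w₁ = x = 3

∂L/∂w₁ = 46 × 4 × 1 × 3 = 552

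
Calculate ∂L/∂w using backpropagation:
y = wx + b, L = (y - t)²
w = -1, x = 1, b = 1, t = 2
∂L/∂w = -4

y = wx + b = (-1)(1) + 1 = 0
∂L/∂y = 2(y - t) = 2(0 - 2) = -4
∂y/∂w = x = 1
∂L/∂w = ∂L/∂y · ∂y/∂w = -4 × 1 = -4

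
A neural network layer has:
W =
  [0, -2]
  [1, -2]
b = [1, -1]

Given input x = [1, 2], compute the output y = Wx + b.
y = [-3, -4]

Wx = [0×1 + -2×2, 1×1 + -2×2]
   = [-4, -3]
y = Wx + b = [-4 + 1, -3 + -1] = [-3, -4]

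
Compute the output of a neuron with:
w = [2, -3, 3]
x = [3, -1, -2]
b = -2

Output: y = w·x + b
y = 1

y = (2)(3) + (-3)(-1) + (3)(-2) + -2 = 1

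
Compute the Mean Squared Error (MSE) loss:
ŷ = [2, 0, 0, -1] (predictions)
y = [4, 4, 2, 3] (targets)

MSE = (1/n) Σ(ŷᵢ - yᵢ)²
MSE = 10

MSE = (1/4)((2-4)² + (0-4)² + (0-2)² + (-1-3)²) = (1/4)(4 + 16 + 4 + 16) = 10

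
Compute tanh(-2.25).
-0.978

tanh(-2.25) = (e^(-2.25) - e^(2.25))/(e^(-2.25) + e^(2.25)) = -0.978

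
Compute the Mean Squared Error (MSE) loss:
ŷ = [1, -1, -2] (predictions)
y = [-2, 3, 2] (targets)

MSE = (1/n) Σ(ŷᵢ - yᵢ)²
MSE = 13.67

MSE = (1/3)((1--2)² + (-1-3)² + (-2-2)²) = (1/3)(9 + 16 + 16) = 13.67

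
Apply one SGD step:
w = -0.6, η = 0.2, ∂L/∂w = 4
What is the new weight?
w_new = -1.4

w_new = w - η·∂L/∂w = -0.6 - 0.2×(4) = -0.6 - (0.8) = -1.4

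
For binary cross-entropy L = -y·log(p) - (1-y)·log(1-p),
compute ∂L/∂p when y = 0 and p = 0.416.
∂L/∂p = 1.712

∂L/∂p = -y/p + (1-y)/(1-p) = 0 + 1/0.584 = 1.712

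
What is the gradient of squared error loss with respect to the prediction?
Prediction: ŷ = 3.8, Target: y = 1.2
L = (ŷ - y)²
∂L/∂ŷ = 5.2

∂L/∂ŷ = 2(ŷ - y) = 2(3.8 - 1.2) = 2(2.6) = 5.2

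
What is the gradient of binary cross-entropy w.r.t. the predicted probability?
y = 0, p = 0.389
∂L/∂p = 1.637

∂L/∂p = -y/p + (1-y)/(1-p) = 0 + 1/0.611 = 1.637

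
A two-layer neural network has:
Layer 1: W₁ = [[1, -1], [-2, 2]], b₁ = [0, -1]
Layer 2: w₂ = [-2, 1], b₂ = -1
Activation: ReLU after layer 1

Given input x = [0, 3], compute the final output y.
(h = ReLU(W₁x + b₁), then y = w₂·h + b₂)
y = 4

Layer 1 pre-activation: z₁ = [-3, 5]
After ReLU: h = [0, 5]
Layer 2 output: y = -2×0 + 1×5 + -1 = 4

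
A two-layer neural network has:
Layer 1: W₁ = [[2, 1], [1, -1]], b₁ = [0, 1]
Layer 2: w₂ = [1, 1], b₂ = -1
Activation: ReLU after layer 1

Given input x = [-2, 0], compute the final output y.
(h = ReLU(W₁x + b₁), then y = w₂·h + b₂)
y = -1

Layer 1 pre-activation: z₁ = [-4, -1]
After ReLU: h = [0, 0]
Layer 2 output: y = 1×0 + 1×0 + -1 = -1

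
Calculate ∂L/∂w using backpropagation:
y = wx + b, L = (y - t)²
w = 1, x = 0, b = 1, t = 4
∂L/∂w = 0

y = wx + b = (1)(0) + 1 = 1
∂L/∂y = 2(y - t) = 2(1 - 4) = -6
∂y/∂w = x = 0
∂L/∂w = ∂L/∂y · ∂y/∂w = -6 × 0 = 0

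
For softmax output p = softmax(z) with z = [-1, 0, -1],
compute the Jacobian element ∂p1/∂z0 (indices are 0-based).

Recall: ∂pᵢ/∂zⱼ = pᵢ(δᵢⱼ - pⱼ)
∂p1/∂z0 = -0.1221

p = softmax(z) = [0.2119, 0.5761, 0.2119]
p1 = 0.5761, p0 = 0.2119

∂p1/∂z0 = -p1 × p0 = -0.5761 × 0.2119 = -0.1221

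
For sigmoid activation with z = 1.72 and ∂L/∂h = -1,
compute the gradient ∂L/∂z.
∂L/∂z = -0.1288

σ(1.72) = 0.8481
σ'(1.72) = σ(1.72)(1 - σ(1.72)) = 0.8481 × 0.1519 = 0.1288
∂L/∂z = ∂L/∂h · σ'(z) = -1 × 0.1288 = -0.1288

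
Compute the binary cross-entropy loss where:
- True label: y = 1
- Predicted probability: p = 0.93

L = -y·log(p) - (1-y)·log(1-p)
L = 0.07257

L = -1·log(0.93) - 0·log(0.07) = -log(0.93) = 0.07257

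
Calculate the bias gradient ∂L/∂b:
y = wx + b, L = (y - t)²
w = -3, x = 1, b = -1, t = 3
∂L/∂b = -14

y = wx + b = (-3)(1) + -1 = -4
∂L/∂y = 2(y - t) = 2(-4 - 3) = -14
∂y/∂b = 1
∂L/∂b = ∂L/∂y · ∂y/∂b = -14 × 1 = -14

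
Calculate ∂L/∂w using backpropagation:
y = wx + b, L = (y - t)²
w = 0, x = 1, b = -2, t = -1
∂L/∂w = -2

y = wx + b = (0)(1) + -2 = -2
∂L/∂y = 2(y - t) = 2(-2 - -1) = -2
∂y/∂w = x = 1
∂L/∂w = ∂L/∂y · ∂y/∂w = -2 × 1 = -2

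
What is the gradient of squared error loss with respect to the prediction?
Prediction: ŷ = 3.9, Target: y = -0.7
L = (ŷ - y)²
∂L/∂ŷ = 9.2

∂L/∂ŷ = 2(ŷ - y) = 2(3.9 - -0.7) = 2(4.6) = 9.2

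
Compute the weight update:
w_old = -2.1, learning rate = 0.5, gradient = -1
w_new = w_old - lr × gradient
w_new = -1.6

w_new = w - η·∂L/∂w = -2.1 - 0.5×(-1) = -2.1 - (-0.5) = -1.6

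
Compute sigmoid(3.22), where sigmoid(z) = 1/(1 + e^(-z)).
0.9616

sigmoid(3.22) = 1/(1 + e^(-3.22)) = 1/(1 + 0.03996) = 0.9616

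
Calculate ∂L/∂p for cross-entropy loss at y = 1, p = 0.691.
∂L/∂p = -1.447

∂L/∂p = -y/p + (1-y)/(1-p) = -1/0.691 + 0 = -1.447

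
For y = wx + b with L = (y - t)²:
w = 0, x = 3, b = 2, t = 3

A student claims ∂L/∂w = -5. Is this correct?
Incorrect

y = (0)(3) + 2 = 2
∂L/∂y = 2(y - t) = 2(2 - 3) = -2
∂y/∂w = x = 3
∂L/∂w = -2 × 3 = -6

Claimed value: -5
Incorrect: The correct gradient is -6.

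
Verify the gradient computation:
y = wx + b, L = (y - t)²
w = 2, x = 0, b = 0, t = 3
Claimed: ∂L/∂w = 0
Correct

y = (2)(0) + 0 = 0
∂L/∂y = 2(y - t) = 2(0 - 3) = -6
∂y/∂w = x = 0
∂L/∂w = -6 × 0 = 0

Claimed value: 0
Correct: The correct gradient is 0.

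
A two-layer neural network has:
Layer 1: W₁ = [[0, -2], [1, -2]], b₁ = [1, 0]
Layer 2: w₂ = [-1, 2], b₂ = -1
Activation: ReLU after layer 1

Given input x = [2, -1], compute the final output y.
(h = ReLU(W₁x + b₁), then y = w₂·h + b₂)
y = 4

Layer 1 pre-activation: z₁ = [3, 4]
After ReLU: h = [3, 4]
Layer 2 output: y = -1×3 + 2×4 + -1 = 4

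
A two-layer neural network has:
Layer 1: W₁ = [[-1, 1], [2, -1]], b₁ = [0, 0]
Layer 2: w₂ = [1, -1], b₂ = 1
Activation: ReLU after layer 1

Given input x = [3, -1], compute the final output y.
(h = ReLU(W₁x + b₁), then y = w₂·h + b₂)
y = -6

Layer 1 pre-activation: z₁ = [-4, 7]
After ReLU: h = [0, 7]
Layer 2 output: y = 1×0 + -1×7 + 1 = -6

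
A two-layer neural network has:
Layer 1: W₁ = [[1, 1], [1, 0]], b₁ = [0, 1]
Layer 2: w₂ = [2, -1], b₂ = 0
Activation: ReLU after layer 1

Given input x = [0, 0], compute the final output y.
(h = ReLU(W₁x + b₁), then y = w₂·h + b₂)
y = -1

Layer 1 pre-activation: z₁ = [0, 1]
After ReLU: h = [0, 1]
Layer 2 output: y = 2×0 + -1×1 + 0 = -1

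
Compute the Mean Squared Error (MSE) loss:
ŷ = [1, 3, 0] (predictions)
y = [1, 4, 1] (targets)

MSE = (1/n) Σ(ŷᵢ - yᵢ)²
MSE = 0.6667

MSE = (1/3)((1-1)² + (3-4)² + (0-1)²) = (1/3)(0 + 1 + 1) = 0.6667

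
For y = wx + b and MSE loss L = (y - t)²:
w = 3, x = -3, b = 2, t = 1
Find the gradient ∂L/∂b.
∂L/∂b = -16

y = wx + b = (3)(-3) + 2 = -7
∂L/∂y = 2(y - t) = 2(-7 - 1) = -16
∂y/∂b = 1
∂L/∂b = ∂L/∂y · ∂y/∂b = -16 × 1 = -16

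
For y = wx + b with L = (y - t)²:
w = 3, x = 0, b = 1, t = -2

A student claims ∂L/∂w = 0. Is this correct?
Correct

y = (3)(0) + 1 = 1
∂L/∂y = 2(y - t) = 2(1 - -2) = 6
∂y/∂w = x = 0
∂L/∂w = 6 × 0 = 0

Claimed value: 0
Correct: The correct gradient is 0.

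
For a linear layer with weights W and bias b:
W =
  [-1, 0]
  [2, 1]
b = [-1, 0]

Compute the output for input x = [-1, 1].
y = [0, -1]

Wx = [-1×-1 + 0×1, 2×-1 + 1×1]
   = [1, -1]
y = Wx + b = [1 + -1, -1 + 0] = [0, -1]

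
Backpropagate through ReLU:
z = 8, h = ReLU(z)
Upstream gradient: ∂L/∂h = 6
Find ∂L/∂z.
∂L/∂z = 6

h = ReLU(8) = 8
Since z > 0: ∂h/∂z = 1
∂L/∂z = ∂L/∂h · ∂h/∂z = 6 × 1 = 6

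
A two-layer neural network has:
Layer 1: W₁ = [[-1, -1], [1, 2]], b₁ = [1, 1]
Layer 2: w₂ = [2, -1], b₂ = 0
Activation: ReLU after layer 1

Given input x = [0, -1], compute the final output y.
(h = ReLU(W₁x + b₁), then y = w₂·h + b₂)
y = 4

Layer 1 pre-activation: z₁ = [2, -1]
After ReLU: h = [2, 0]
Layer 2 output: y = 2×2 + -1×0 + 0 = 4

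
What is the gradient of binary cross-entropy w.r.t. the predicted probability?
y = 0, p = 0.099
∂L/∂p = 1.11

∂L/∂p = -y/p + (1-y)/(1-p) = 0 + 1/0.901 = 1.11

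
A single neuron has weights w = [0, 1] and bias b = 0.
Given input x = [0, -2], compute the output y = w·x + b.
y = -2

y = (0)(0) + (1)(-2) + 0 = -2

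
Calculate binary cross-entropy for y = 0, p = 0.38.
L = 0.478

L = -0·log(0.38) - 1·log(0.62) = -log(0.62) = 0.478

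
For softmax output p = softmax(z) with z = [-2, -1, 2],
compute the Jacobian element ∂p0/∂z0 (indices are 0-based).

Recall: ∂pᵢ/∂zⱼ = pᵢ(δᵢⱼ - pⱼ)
∂p0/∂z0 = 0.01685

p = softmax(z) = [0.01715, 0.04661, 0.9362]
p0 = 0.01715

∂p0/∂z0 = p0(1 - p0) = 0.01715 × (1 - 0.01715) = 0.01685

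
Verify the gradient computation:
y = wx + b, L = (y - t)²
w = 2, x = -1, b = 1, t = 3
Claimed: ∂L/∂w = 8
Correct

y = (2)(-1) + 1 = -1
∂L/∂y = 2(y - t) = 2(-1 - 3) = -8
∂y/∂w = x = -1
∂L/∂w = -8 × -1 = 8

Claimed value: 8
Correct: The correct gradient is 8.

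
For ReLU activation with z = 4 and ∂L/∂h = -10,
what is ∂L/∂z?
∂L/∂z = -10

h = ReLU(4) = 4
Since z > 0: ∂h/∂z = 1
∂L/∂z = ∂L/∂h · ∂h/∂z = -10 × 1 = -10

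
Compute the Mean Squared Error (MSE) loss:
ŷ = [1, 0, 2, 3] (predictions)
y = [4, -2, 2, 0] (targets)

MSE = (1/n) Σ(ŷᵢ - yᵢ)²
MSE = 5.5

MSE = (1/4)((1-4)² + (0--2)² + (2-2)² + (3-0)²) = (1/4)(9 + 4 + 0 + 9) = 5.5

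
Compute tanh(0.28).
0.2729

tanh(0.28) = (e^(0.28) - e^(-0.28))/(e^(0.28) + e^(-0.28)) = 0.2729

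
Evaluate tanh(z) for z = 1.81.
0.9478

tanh(1.81) = (e^(1.81) - e^(-1.81))/(e^(1.81) + e^(-1.81)) = 0.9478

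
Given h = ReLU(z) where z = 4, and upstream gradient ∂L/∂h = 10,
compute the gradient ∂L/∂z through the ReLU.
∂L/∂z = 10

h = ReLU(4) = 4
Since z > 0: ∂h/∂z = 1
∂L/∂z = ∂L/∂h · ∂h/∂z = 10 × 1 = 10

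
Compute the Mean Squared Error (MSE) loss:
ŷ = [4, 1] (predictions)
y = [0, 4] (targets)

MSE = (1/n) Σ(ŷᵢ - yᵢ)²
MSE = 12.5

MSE = (1/2)((4-0)² + (1-4)²) = (1/2)(16 + 9) = 12.5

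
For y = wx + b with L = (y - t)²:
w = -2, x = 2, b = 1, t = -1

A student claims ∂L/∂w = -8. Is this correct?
Correct

y = (-2)(2) + 1 = -3
∂L/∂y = 2(y - t) = 2(-3 - -1) = -4
∂y/∂w = x = 2
∂L/∂w = -4 × 2 = -8

Claimed value: -8
Correct: The correct gradient is -8.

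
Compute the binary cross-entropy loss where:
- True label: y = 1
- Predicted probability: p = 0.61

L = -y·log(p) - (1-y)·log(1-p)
L = 0.4943

L = -1·log(0.61) - 0·log(0.39) = -log(0.61) = 0.4943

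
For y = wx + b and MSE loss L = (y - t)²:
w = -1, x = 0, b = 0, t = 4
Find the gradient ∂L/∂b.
∂L/∂b = -8

y = wx + b = (-1)(0) + 0 = 0
∂L/∂y = 2(y - t) = 2(0 - 4) = -8
∂y/∂b = 1
∂L/∂b = ∂L/∂y · ∂y/∂b = -8 × 1 = -8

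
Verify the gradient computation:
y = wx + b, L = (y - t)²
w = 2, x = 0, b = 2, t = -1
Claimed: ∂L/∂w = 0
Correct

y = (2)(0) + 2 = 2
∂L/∂y = 2(y - t) = 2(2 - -1) = 6
∂y/∂w = x = 0
∂L/∂w = 6 × 0 = 0

Claimed value: 0
Correct: The correct gradient is 0.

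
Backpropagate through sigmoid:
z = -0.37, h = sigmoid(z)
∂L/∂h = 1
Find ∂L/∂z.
∂L/∂z = 0.2416

σ(-0.37) = 0.4085
σ'(-0.37) = σ(-0.37)(1 - σ(-0.37)) = 0.4085 × 0.5915 = 0.2416
∂L/∂z = ∂L/∂h · σ'(z) = 1 × 0.2416 = 0.2416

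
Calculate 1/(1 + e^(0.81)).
0.3079

sigmoid(-0.81) = 1/(1 + e^(0.81)) = 1/(1 + 2.248) = 0.3079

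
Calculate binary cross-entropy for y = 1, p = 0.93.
L = 0.07257

L = -1·log(0.93) - 0·log(0.07) = -log(0.93) = 0.07257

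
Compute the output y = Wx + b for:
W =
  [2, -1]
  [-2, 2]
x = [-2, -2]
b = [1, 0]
y = [-1, 0]

Wx = [2×-2 + -1×-2, -2×-2 + 2×-2]
   = [-2, 0]
y = Wx + b = [-2 + 1, 0 + 0] = [-1, 0]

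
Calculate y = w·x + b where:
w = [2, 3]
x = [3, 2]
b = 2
y = 14

y = (2)(3) + (3)(2) + 2 = 14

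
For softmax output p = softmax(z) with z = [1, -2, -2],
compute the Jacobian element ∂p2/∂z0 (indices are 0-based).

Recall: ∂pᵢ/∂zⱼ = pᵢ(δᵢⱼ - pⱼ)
∂p2/∂z0 = -0.04118

p = softmax(z) = [0.9094, 0.04528, 0.04528]
p2 = 0.04528, p0 = 0.9094

∂p2/∂z0 = -p2 × p0 = -0.04528 × 0.9094 = -0.04118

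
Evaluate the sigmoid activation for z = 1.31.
0.7875

sigmoid(1.31) = 1/(1 + e^(-1.31)) = 1/(1 + 0.2698) = 0.7875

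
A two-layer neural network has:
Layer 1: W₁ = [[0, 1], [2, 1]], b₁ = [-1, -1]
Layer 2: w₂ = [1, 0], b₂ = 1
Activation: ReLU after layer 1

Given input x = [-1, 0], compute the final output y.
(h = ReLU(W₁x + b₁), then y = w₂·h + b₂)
y = 1

Layer 1 pre-activation: z₁ = [-1, -3]
After ReLU: h = [0, 0]
Layer 2 output: y = 1×0 + 0×0 + 1 = 1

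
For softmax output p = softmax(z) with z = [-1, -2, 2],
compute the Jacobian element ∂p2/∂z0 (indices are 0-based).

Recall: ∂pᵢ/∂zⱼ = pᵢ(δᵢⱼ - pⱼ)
∂p2/∂z0 = -0.04364

p = softmax(z) = [0.04661, 0.01715, 0.9362]
p2 = 0.9362, p0 = 0.04661

∂p2/∂z0 = -p2 × p0 = -0.9362 × 0.04661 = -0.04364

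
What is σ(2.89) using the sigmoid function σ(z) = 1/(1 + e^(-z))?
0.9473

sigmoid(2.89) = 1/(1 + e^(-2.89)) = 1/(1 + 0.05558) = 0.9473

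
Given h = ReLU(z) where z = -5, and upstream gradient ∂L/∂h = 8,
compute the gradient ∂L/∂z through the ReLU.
∂L/∂z = 0

h = ReLU(-5) = 0
Since z < 0: ∂h/∂z = 0
∂L/∂z = ∂L/∂h · ∂h/∂z = 8 × 0 = 0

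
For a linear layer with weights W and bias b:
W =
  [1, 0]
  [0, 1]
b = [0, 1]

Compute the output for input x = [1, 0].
y = [1, 1]

Wx = [1×1 + 0×0, 0×1 + 1×0]
   = [1, 0]
y = Wx + b = [1 + 0, 0 + 1] = [1, 1]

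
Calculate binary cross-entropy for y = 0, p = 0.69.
L = 1.171

L = -0·log(0.69) - 1·log(0.31) = -log(0.31) = 1.171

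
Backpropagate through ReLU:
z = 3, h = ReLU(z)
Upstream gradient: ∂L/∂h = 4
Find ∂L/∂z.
∂L/∂z = 4

h = ReLU(3) = 3
Since z > 0: ∂h/∂z = 1
∂L/∂z = ∂L/∂h · ∂h/∂z = 4 × 1 = 4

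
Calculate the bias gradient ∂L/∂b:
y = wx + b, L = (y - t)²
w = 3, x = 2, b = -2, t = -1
∂L/∂b = 10

y = wx + b = (3)(2) + -2 = 4
∂L/∂y = 2(y - t) = 2(4 - -1) = 10
∂y/∂b = 1
∂L/∂b = ∂L/∂y · ∂y/∂b = 10 × 1 = 10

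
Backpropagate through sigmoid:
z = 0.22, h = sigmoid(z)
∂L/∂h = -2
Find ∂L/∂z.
∂L/∂z = -0.494

σ(0.22) = 0.5548
σ'(0.22) = σ(0.22)(1 - σ(0.22)) = 0.5548 × 0.4452 = 0.247
∂L/∂z = ∂L/∂h · σ'(z) = -2 × 0.247 = -0.494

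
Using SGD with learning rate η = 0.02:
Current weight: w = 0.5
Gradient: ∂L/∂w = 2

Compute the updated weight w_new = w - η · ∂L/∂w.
w_new = 0.46

w_new = w - η·∂L/∂w = 0.5 - 0.02×(2) = 0.5 - (0.04) = 0.46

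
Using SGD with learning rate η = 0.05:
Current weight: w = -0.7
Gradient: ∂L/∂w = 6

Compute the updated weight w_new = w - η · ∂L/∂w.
w_new = -1

w_new = w - η·∂L/∂w = -0.7 - 0.05×(6) = -0.7 - (0.3) = -1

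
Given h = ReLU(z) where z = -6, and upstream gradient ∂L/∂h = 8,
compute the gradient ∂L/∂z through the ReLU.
∂L/∂z = 0

h = ReLU(-6) = 0
Since z < 0: ∂h/∂z = 0
∂L/∂z = ∂L/∂h · ∂h/∂z = 8 × 0 = 0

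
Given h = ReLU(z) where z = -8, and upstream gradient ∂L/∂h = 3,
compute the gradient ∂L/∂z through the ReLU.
∂L/∂z = 0

h = ReLU(-8) = 0
Since z < 0: ∂h/∂z = 0
∂L/∂z = ∂L/∂h · ∂h/∂z = 3 × 0 = 0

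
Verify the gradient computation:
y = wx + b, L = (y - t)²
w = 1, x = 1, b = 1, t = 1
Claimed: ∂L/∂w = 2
Correct

y = (1)(1) + 1 = 2
∂L/∂y = 2(y - t) = 2(2 - 1) = 2
∂y/∂w = x = 1
∂L/∂w = 2 × 1 = 2

Claimed value: 2
Correct: The correct gradient is 2.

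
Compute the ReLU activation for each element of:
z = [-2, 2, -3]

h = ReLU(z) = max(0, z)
h = [0, 2, 0]

ReLU applied element-wise: max(0,-2)=0, max(0,2)=2, max(0,-3)=0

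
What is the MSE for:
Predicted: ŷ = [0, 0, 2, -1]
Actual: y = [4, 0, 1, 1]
MSE = 5.25

MSE = (1/4)((0-4)² + (0-0)² + (2-1)² + (-1-1)²) = (1/4)(16 + 0 + 1 + 4) = 5.25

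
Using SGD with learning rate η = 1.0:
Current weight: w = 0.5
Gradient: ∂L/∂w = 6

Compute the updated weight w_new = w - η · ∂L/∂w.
w_new = -5.5

w_new = w - η·∂L/∂w = 0.5 - 1.0×(6) = 0.5 - (6) = -5.5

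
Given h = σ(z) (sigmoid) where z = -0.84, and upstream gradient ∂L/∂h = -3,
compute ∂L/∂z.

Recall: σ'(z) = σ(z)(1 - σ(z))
∂L/∂z = -0.6318

σ(-0.84) = 0.3015
σ'(-0.84) = σ(-0.84)(1 - σ(-0.84)) = 0.3015 × 0.6985 = 0.2106
∂L/∂z = ∂L/∂h · σ'(z) = -3 × 0.2106 = -0.6318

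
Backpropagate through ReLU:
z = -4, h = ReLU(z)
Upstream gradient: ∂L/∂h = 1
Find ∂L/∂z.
∂L/∂z = 0

h = ReLU(-4) = 0
Since z < 0: ∂h/∂z = 0
∂L/∂z = ∂L/∂h · ∂h/∂z = 1 × 0 = 0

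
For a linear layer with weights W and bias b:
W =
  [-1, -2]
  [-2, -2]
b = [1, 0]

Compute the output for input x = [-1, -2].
y = [6, 6]

Wx = [-1×-1 + -2×-2, -2×-1 + -2×-2]
   = [5, 6]
y = Wx + b = [5 + 1, 6 + 0] = [6, 6]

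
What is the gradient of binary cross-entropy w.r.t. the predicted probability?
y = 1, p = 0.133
∂L/∂p = -7.519

∂L/∂p = -y/p + (1-y)/(1-p) = -1/0.133 + 0 = -7.519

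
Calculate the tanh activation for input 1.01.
0.7658

tanh(1.01) = (e^(1.01) - e^(-1.01))/(e^(1.01) + e^(-1.01)) = 0.7658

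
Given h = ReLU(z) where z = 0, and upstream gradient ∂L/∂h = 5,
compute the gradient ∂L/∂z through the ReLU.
∂L/∂z = 0

h = ReLU(0) = 0
At z = 0: ∂h/∂z = 0 (by convention)
∂L/∂z = ∂L/∂h · ∂h/∂z = 5 × 0 = 0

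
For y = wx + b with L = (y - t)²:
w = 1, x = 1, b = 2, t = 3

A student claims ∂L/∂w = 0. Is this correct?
Correct

y = (1)(1) + 2 = 3
∂L/∂y = 2(y - t) = 2(3 - 3) = 0
∂y/∂w = x = 1
∂L/∂w = 0 × 1 = 0

Claimed value: 0
Correct: The correct gradient is 0.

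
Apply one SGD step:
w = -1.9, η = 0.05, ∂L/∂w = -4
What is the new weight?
w_new = -1.7

w_new = w - η·∂L/∂w = -1.9 - 0.05×(-4) = -1.9 - (-0.2) = -1.7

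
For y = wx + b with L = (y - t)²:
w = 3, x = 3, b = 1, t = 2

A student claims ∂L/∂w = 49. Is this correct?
Incorrect

y = (3)(3) + 1 = 10
∂L/∂y = 2(y - t) = 2(10 - 2) = 16
∂y/∂w = x = 3
∂L/∂w = 16 × 3 = 48

Claimed value: 49
Incorrect: The correct gradient is 48.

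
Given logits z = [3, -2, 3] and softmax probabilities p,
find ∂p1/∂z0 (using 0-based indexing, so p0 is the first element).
∂p1/∂z0 = -0.001673

p = softmax(z) = [0.4983, 0.003358, 0.4983]
p1 = 0.003358, p0 = 0.4983

∂p1/∂z0 = -p1 × p0 = -0.003358 × 0.4983 = -0.001673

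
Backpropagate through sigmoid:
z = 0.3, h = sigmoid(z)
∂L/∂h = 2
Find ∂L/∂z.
∂L/∂z = 0.4889

σ(0.3) = 0.5744
σ'(0.3) = σ(0.3)(1 - σ(0.3)) = 0.5744 × 0.4256 = 0.2445
∂L/∂z = ∂L/∂h · σ'(z) = 2 × 0.2445 = 0.4889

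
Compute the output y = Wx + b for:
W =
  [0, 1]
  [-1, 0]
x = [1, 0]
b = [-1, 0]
y = [-1, -1]

Wx = [0×1 + 1×0, -1×1 + 0×0]
   = [0, -1]
y = Wx + b = [0 + -1, -1 + 0] = [-1, -1]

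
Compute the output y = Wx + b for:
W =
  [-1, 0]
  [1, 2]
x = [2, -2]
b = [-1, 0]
y = [-3, -2]

Wx = [-1×2 + 0×-2, 1×2 + 2×-2]
   = [-2, -2]
y = Wx + b = [-2 + -1, -2 + 0] = [-3, -2]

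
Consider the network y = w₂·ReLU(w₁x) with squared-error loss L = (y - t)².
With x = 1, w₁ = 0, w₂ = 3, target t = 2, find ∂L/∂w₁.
∂L/∂w₁ = 0

Forward pass:
z = w₁x = 0×1 = 0
h = ReLU(0) = 0
y = w₂h = 3×0 = 0

Backward pass:
∂L/∂y = 2(y - t) = 2(0 - 2) = -4
∂y/∂h = w₂ = 3
∂h/∂z = 0 (ReLU derivative)
∂z/∂w₁ = x = 1

∂L/∂w₁ = -4 × 3 × 0 × 1 = 0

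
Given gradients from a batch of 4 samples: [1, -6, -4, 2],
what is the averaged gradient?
Average gradient = -1.75

Average = (1/4)(1 + -6 + -4 + 2) = -7/4 = -1.75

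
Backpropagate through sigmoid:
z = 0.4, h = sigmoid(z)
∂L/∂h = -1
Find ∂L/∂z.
∂L/∂z = -0.2403

σ(0.4) = 0.5987
σ'(0.4) = σ(0.4)(1 - σ(0.4)) = 0.5987 × 0.4013 = 0.2403
∂L/∂z = ∂L/∂h · σ'(z) = -1 × 0.2403 = -0.2403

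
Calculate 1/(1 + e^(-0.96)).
0.7231

sigmoid(0.96) = 1/(1 + e^(-0.96)) = 1/(1 + 0.3829) = 0.7231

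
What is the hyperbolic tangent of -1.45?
-0.8957

tanh(-1.45) = (e^(-1.45) - e^(1.45))/(e^(-1.45) + e^(1.45)) = -0.8957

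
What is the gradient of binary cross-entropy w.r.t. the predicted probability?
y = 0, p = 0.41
∂L/∂p = 1.695

∂L/∂p = -y/p + (1-y)/(1-p) = 0 + 1/0.59 = 1.695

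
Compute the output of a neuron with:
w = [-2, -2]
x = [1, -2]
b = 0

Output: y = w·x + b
y = 2

y = (-2)(1) + (-2)(-2) + 0 = 2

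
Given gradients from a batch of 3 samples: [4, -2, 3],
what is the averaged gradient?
Average gradient = 1.667

Average = (1/3)(4 + -2 + 3) = 5/3 = 1.667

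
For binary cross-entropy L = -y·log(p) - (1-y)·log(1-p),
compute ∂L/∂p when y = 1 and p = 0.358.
∂L/∂p = -2.793

∂L/∂p = -y/p + (1-y)/(1-p) = -1/0.358 + 0 = -2.793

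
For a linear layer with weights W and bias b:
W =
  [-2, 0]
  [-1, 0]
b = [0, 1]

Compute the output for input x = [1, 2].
y = [-2, 0]

Wx = [-2×1 + 0×2, -1×1 + 0×2]
   = [-2, -1]
y = Wx + b = [-2 + 0, -1 + 1] = [-2, 0]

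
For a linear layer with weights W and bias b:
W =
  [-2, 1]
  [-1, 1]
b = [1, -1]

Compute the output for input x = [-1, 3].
y = [6, 3]

Wx = [-2×-1 + 1×3, -1×-1 + 1×3]
   = [5, 4]
y = Wx + b = [5 + 1, 4 + -1] = [6, 3]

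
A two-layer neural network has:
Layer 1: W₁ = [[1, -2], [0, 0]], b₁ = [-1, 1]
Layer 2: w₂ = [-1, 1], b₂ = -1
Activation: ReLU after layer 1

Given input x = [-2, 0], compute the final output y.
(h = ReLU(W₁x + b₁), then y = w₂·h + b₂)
y = 0

Layer 1 pre-activation: z₁ = [-3, 1]
After ReLU: h = [0, 1]
Layer 2 output: y = -1×0 + 1×1 + -1 = 0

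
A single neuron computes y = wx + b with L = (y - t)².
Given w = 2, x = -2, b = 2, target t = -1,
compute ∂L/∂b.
∂L/∂b = -2

y = wx + b = (2)(-2) + 2 = -2
∂L/∂y = 2(y - t) = 2(-2 - -1) = -2
∂y/∂b = 1
∂L/∂b = ∂L/∂y · ∂y/∂b = -2 × 1 = -2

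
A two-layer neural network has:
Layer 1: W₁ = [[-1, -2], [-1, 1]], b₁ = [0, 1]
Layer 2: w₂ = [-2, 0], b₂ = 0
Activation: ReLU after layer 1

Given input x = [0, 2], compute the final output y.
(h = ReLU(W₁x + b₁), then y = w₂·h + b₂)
y = 0

Layer 1 pre-activation: z₁ = [-4, 3]
After ReLU: h = [0, 3]
Layer 2 output: y = -2×0 + 0×3 + 0 = 0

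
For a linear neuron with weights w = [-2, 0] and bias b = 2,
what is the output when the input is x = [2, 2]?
y = -2

y = (-2)(2) + (0)(2) + 2 = -2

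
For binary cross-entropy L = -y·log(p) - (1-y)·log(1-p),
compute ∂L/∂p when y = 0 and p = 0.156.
∂L/∂p = 1.185

∂L/∂p = -y/p + (1-y)/(1-p) = 0 + 1/0.844 = 1.185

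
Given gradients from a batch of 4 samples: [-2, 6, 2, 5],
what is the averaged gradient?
Average gradient = 2.75

Average = (1/4)(-2 + 6 + 2 + 5) = 11/4 = 2.75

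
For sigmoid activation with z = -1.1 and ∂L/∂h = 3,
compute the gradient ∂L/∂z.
∂L/∂z = 0.5621

σ(-1.1) = 0.2497
σ'(-1.1) = σ(-1.1)(1 - σ(-1.1)) = 0.2497 × 0.7503 = 0.1874
∂L/∂z = ∂L/∂h · σ'(z) = 3 × 0.1874 = 0.5621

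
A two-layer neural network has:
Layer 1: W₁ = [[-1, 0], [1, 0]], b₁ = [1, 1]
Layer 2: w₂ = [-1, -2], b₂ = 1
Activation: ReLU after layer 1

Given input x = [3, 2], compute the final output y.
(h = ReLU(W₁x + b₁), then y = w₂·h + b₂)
y = -7

Layer 1 pre-activation: z₁ = [-2, 4]
After ReLU: h = [0, 4]
Layer 2 output: y = -1×0 + -2×4 + 1 = -7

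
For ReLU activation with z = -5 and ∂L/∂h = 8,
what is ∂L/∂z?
∂L/∂z = 0

h = ReLU(-5) = 0
Since z < 0: ∂h/∂z = 0
∂L/∂z = ∂L/∂h · ∂h/∂z = 8 × 0 = 0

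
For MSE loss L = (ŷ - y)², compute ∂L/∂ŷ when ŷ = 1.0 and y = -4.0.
∂L/∂ŷ = 10.0

∂L/∂ŷ = 2(ŷ - y) = 2(1.0 - -4.0) = 2(5.0) = 10.0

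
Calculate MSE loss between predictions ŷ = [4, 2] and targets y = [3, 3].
MSE = 1

MSE = (1/2)((4-3)² + (2-3)²) = (1/2)(1 + 1) = 1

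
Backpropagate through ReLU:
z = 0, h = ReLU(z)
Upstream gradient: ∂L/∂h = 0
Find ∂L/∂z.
∂L/∂z = 0

h = ReLU(0) = 0
At z = 0: ∂h/∂z = 0 (by convention)
∂L/∂z = ∂L/∂h · ∂h/∂z = 0 × 0 = 0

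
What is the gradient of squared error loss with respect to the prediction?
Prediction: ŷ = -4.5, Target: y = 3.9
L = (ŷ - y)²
∂L/∂ŷ = -16.8

∂L/∂ŷ = 2(ŷ - y) = 2(-4.5 - 3.9) = 2(-8.4) = -16.8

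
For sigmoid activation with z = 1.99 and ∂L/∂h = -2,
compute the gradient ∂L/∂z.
∂L/∂z = -0.2116

σ(1.99) = 0.8797
σ'(1.99) = σ(1.99)(1 - σ(1.99)) = 0.8797 × 0.1203 = 0.1058
∂L/∂z = ∂L/∂h · σ'(z) = -2 × 0.1058 = -0.2116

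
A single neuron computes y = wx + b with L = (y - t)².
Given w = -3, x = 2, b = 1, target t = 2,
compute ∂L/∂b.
∂L/∂b = -14

y = wx + b = (-3)(2) + 1 = -5
∂L/∂y = 2(y - t) = 2(-5 - 2) = -14
∂y/∂b = 1
∂L/∂b = ∂L/∂y · ∂y/∂b = -14 × 1 = -14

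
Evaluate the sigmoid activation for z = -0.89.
0.2911

sigmoid(-0.89) = 1/(1 + e^(0.89)) = 1/(1 + 2.435) = 0.2911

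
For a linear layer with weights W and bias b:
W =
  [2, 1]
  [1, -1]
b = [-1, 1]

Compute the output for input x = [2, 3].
y = [6, 0]

Wx = [2×2 + 1×3, 1×2 + -1×3]
   = [7, -1]
y = Wx + b = [7 + -1, -1 + 1] = [6, 0]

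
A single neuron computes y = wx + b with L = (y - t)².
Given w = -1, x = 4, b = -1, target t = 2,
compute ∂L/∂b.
∂L/∂b = -14

y = wx + b = (-1)(4) + -1 = -5
∂L/∂y = 2(y - t) = 2(-5 - 2) = -14
∂y/∂b = 1
∂L/∂b = ∂L/∂y · ∂y/∂b = -14 × 1 = -14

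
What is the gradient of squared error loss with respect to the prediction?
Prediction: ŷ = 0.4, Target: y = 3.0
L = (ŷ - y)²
∂L/∂ŷ = -5.2

∂L/∂ŷ = 2(ŷ - y) = 2(0.4 - 3.0) = 2(-2.6) = -5.2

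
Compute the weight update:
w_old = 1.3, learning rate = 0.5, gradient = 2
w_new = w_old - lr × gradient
w_new = 0.3

w_new = w - η·∂L/∂w = 1.3 - 0.5×(2) = 1.3 - (1) = 0.3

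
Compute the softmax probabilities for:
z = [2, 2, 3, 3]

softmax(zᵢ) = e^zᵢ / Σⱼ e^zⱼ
p = [0.1345, 0.1345, 0.3655, 0.3655]

exp(z) = [7.389, 7.389, 20.09, 20.09]
Sum = 54.95
p = [0.1345, 0.1345, 0.3655, 0.3655]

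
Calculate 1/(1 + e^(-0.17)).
0.5424

sigmoid(0.17) = 1/(1 + e^(-0.17)) = 1/(1 + 0.8437) = 0.5424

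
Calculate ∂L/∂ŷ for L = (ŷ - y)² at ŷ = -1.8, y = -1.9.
∂L/∂ŷ = 0.2

∂L/∂ŷ = 2(ŷ - y) = 2(-1.8 - -1.9) = 2(0.1) = 0.2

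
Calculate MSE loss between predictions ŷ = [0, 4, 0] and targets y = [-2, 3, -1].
MSE = 2

MSE = (1/3)((0--2)² + (4-3)² + (0--1)²) = (1/3)(4 + 1 + 1) = 2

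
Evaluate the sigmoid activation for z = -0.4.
0.4013

sigmoid(-0.4) = 1/(1 + e^(0.4)) = 1/(1 + 1.492) = 0.4013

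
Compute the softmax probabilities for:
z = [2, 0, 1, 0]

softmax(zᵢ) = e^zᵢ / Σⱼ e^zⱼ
p = [0.6103, 0.0826, 0.2245, 0.0826]

exp(z) = [7.389, 1, 2.718, 1]
Sum = 12.11
p = [0.6103, 0.0826, 0.2245, 0.0826]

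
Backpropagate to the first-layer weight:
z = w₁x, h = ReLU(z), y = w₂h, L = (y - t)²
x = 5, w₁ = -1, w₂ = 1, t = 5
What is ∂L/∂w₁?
∂L/∂w₁ = 0

Forward pass:
z = w₁x = -1×5 = -5
h = ReLU(-5) = 0
y = w₂h = 1×0 = 0

Backward pass:
∂L/∂y = 2(y - t) = 2(0 - 5) = -10
∂y/∂h = w₂ = 1
∂h/∂z = 0 (ReLU derivative)
∂z/∂w₁ = x = 5

∂L/∂w₁ = -10 × 1 × 0 × 5 = 0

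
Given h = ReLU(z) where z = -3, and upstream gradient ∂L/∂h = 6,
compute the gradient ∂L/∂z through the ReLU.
∂L/∂z = 0

h = ReLU(-3) = 0
Since z < 0: ∂h/∂z = 0
∂L/∂z = ∂L/∂h · ∂h/∂z = 6 × 0 = 0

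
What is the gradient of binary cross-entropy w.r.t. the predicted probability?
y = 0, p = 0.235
∂L/∂p = 1.307

∂L/∂p = -y/p + (1-y)/(1-p) = 0 + 1/0.765 = 1.307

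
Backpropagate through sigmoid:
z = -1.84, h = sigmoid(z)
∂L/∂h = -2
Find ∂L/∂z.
∂L/∂z = -0.2365

σ(-1.84) = 0.1371
σ'(-1.84) = σ(-1.84)(1 - σ(-1.84)) = 0.1371 × 0.8629 = 0.1183
∂L/∂z = ∂L/∂h · σ'(z) = -2 × 0.1183 = -0.2365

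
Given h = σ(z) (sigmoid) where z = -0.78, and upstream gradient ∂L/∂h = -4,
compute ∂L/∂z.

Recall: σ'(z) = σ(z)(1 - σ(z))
∂L/∂z = -0.8621

σ(-0.78) = 0.3143
σ'(-0.78) = σ(-0.78)(1 - σ(-0.78)) = 0.3143 × 0.6857 = 0.2155
∂L/∂z = ∂L/∂h · σ'(z) = -4 × 0.2155 = -0.8621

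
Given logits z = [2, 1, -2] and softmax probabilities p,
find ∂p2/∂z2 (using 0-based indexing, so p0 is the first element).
∂p2/∂z2 = 0.01304

p = softmax(z) = [0.7214, 0.2654, 0.01321]
p2 = 0.01321

∂p2/∂z2 = p2(1 - p2) = 0.01321 × (1 - 0.01321) = 0.01304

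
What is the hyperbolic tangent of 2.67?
0.9905

tanh(2.67) = (e^(2.67) - e^(-2.67))/(e^(2.67) + e^(-2.67)) = 0.9905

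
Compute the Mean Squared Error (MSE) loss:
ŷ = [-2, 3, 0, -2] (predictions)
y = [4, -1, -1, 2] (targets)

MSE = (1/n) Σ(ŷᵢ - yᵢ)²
MSE = 17.25

MSE = (1/4)((-2-4)² + (3--1)² + (0--1)² + (-2-2)²) = (1/4)(36 + 16 + 1 + 16) = 17.25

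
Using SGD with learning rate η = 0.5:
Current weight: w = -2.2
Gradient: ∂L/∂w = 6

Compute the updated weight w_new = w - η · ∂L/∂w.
w_new = -5.2

w_new = w - η·∂L/∂w = -2.2 - 0.5×(6) = -2.2 - (3) = -5.2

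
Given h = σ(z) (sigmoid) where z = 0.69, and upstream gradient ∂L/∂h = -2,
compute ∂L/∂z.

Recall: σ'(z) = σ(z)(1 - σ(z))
∂L/∂z = -0.4449

σ(0.69) = 0.666
σ'(0.69) = σ(0.69)(1 - σ(0.69)) = 0.666 × 0.334 = 0.2225
∂L/∂z = ∂L/∂h · σ'(z) = -2 × 0.2225 = -0.4449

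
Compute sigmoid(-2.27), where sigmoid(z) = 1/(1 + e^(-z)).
0.09364

sigmoid(-2.27) = 1/(1 + e^(2.27)) = 1/(1 + 9.679) = 0.09364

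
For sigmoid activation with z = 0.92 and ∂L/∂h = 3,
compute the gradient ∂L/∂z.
∂L/∂z = 0.6113

σ(0.92) = 0.715
σ'(0.92) = σ(0.92)(1 - σ(0.92)) = 0.715 × 0.285 = 0.2038
∂L/∂z = ∂L/∂h · σ'(z) = 3 × 0.2038 = 0.6113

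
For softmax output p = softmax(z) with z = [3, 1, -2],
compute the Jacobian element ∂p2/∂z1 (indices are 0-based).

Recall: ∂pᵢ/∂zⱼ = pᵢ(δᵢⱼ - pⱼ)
∂p2/∂z1 = -0.0006991

p = softmax(z) = [0.8756, 0.1185, 0.0059]
p2 = 0.0059, p1 = 0.1185

∂p2/∂z1 = -p2 × p1 = -0.0059 × 0.1185 = -0.0006991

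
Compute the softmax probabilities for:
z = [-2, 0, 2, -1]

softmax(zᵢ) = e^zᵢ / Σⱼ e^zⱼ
p = [0.0152, 0.1125, 0.831, 0.0414]

exp(z) = [0.1353, 1, 7.389, 0.3679]
Sum = 8.892
p = [0.0152, 0.1125, 0.831, 0.0414]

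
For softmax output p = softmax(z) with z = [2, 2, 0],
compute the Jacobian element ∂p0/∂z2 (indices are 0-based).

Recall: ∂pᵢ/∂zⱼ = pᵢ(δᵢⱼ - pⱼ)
∂p0/∂z2 = -0.02968

p = softmax(z) = [0.4683, 0.4683, 0.06338]
p0 = 0.4683, p2 = 0.06338

∂p0/∂z2 = -p0 × p2 = -0.4683 × 0.06338 = -0.02968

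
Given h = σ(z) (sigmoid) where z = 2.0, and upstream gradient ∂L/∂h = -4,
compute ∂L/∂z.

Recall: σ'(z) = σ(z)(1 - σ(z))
∂L/∂z = -0.42

σ(2.0) = 0.8808
σ'(2.0) = σ(2.0)(1 - σ(2.0)) = 0.8808 × 0.1192 = 0.105
∂L/∂z = ∂L/∂h · σ'(z) = -4 × 0.105 = -0.42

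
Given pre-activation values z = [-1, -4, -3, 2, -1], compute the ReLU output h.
h = [0, 0, 0, 2, 0]

ReLU applied element-wise: max(0,-1)=0, max(0,-4)=0, max(0,-3)=0, max(0,2)=2, max(0,-1)=0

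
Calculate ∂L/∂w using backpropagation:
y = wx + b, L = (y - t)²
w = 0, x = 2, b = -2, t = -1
∂L/∂w = -4

y = wx + b = (0)(2) + -2 = -2
∂L/∂y = 2(y - t) = 2(-2 - -1) = -2
∂y/∂w = x = 2
∂L/∂w = ∂L/∂y · ∂y/∂w = -2 × 2 = -4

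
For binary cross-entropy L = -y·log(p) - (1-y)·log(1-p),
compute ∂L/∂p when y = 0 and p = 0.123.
∂L/∂p = 1.14

∂L/∂p = -y/p + (1-y)/(1-p) = 0 + 1/0.877 = 1.14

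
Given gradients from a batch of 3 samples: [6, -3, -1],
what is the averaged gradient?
Average gradient = 0.6667

Average = (1/3)(6 + -3 + -1) = 2/3 = 0.6667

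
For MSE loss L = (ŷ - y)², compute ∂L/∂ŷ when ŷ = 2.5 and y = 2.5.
∂L/∂ŷ = 0.0

∂L/∂ŷ = 2(ŷ - y) = 2(2.5 - 2.5) = 2(0.0) = 0.0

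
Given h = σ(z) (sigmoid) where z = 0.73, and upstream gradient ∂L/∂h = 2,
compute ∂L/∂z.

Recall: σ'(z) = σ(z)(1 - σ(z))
∂L/∂z = 0.4389

σ(0.73) = 0.6748
σ'(0.73) = σ(0.73)(1 - σ(0.73)) = 0.6748 × 0.3252 = 0.2194
∂L/∂z = ∂L/∂h · σ'(z) = 2 × 0.2194 = 0.4389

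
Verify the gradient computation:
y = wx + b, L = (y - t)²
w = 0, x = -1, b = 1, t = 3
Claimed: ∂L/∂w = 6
Incorrect

y = (0)(-1) + 1 = 1
∂L/∂y = 2(y - t) = 2(1 - 3) = -4
∂y/∂w = x = -1
∂L/∂w = -4 × -1 = 4

Claimed value: 6
Incorrect: The correct gradient is 4.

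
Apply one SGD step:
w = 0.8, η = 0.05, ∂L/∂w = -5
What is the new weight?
w_new = 1.05

w_new = w - η·∂L/∂w = 0.8 - 0.05×(-5) = 0.8 - (-0.25) = 1.05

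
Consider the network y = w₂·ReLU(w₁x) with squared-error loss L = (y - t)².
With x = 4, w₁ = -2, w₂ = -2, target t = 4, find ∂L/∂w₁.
∂L/∂w₁ = 0

Forward pass:
z = w₁x = -2×4 = -8
h = ReLU(-8) = 0
y = w₂h = -2×0 = 0

Backward pass:
∂L/∂y = 2(y - t) = 2(0 - 4) = -8
∂y/∂h = w₂ = -2
∂h/∂z = 0 (ReLU derivative)
∂z/∂w₁ = x = 4

∂L/∂w₁ = -8 × -2 × 0 × 4 = 0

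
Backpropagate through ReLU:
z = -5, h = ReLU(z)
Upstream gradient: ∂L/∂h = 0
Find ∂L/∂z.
∂L/∂z = 0

h = ReLU(-5) = 0
Since z < 0: ∂h/∂z = 0
∂L/∂z = ∂L/∂h · ∂h/∂z = 0 × 0 = 0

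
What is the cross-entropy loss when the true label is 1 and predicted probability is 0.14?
L = 1.966

L = -1·log(0.14) - 0·log(0.86) = -log(0.14) = 1.966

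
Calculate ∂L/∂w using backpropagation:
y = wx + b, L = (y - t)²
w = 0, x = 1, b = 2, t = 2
∂L/∂w = 0

y = wx + b = (0)(1) + 2 = 2
∂L/∂y = 2(y - t) = 2(2 - 2) = 0
∂y/∂w = x = 1
∂L/∂w = ∂L/∂y · ∂y/∂w = 0 × 1 = 0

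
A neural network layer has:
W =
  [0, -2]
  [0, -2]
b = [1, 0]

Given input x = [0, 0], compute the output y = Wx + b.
y = [1, 0]

Wx = [0×0 + -2×0, 0×0 + -2×0]
   = [0, 0]
y = Wx + b = [0 + 1, 0 + 0] = [1, 0]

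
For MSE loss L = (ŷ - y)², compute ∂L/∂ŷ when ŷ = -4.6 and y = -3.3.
∂L/∂ŷ = -2.6

∂L/∂ŷ = 2(ŷ - y) = 2(-4.6 - -3.3) = 2(-1.3) = -2.6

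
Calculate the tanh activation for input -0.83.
-0.6805

tanh(-0.83) = (e^(-0.83) - e^(0.83))/(e^(-0.83) + e^(0.83)) = -0.6805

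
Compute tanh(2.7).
0.991

tanh(2.7) = (e^(2.7) - e^(-2.7))/(e^(2.7) + e^(-2.7)) = 0.991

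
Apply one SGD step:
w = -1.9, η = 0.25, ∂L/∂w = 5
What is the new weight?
w_new = -3.15

w_new = w - η·∂L/∂w = -1.9 - 0.25×(5) = -1.9 - (1.25) = -3.15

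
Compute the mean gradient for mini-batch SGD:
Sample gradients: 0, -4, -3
Average gradient = -2.333

Average = (1/3)(0 + -4 + -3) = -7/3 = -2.333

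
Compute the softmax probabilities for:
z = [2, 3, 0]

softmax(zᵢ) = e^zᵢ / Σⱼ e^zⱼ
p = [0.2595, 0.7054, 0.0351]

exp(z) = [7.389, 20.09, 1]
Sum = 28.47
p = [0.2595, 0.7054, 0.0351]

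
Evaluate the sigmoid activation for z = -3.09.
0.04352

sigmoid(-3.09) = 1/(1 + e^(3.09)) = 1/(1 + 21.98) = 0.04352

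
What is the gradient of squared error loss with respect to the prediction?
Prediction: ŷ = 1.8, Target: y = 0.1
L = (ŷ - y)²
∂L/∂ŷ = 3.4

∂L/∂ŷ = 2(ŷ - y) = 2(1.8 - 0.1) = 2(1.7) = 3.4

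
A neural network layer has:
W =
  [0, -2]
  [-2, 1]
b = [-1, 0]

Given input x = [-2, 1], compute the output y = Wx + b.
y = [-3, 5]

Wx = [0×-2 + -2×1, -2×-2 + 1×1]
   = [-2, 5]
y = Wx + b = [-2 + -1, 5 + 0] = [-3, 5]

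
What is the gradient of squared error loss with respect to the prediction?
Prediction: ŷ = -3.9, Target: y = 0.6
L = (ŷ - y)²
∂L/∂ŷ = -9.0

∂L/∂ŷ = 2(ŷ - y) = 2(-3.9 - 0.6) = 2(-4.5) = -9.0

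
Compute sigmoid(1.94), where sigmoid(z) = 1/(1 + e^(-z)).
0.8744

sigmoid(1.94) = 1/(1 + e^(-1.94)) = 1/(1 + 0.1437) = 0.8744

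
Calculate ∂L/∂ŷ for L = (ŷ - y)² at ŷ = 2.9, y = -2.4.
∂L/∂ŷ = 10.6

∂L/∂ŷ = 2(ŷ - y) = 2(2.9 - -2.4) = 2(5.3) = 10.6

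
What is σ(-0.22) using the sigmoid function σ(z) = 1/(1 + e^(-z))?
0.4452

sigmoid(-0.22) = 1/(1 + e^(0.22)) = 1/(1 + 1.246) = 0.4452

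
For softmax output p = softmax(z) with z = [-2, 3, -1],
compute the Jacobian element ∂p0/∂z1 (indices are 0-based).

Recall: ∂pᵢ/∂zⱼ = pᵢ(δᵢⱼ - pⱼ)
∂p0/∂z1 = -0.006413

p = softmax(z) = [0.006573, 0.9756, 0.01787]
p0 = 0.006573, p1 = 0.9756

∂p0/∂z1 = -p0 × p1 = -0.006573 × 0.9756 = -0.006413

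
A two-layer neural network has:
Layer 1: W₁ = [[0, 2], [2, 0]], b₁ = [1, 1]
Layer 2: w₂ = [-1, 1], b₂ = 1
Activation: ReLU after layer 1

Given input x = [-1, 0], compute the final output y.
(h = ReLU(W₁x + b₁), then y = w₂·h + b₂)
y = 0

Layer 1 pre-activation: z₁ = [1, -1]
After ReLU: h = [1, 0]
Layer 2 output: y = -1×1 + 1×0 + 1 = 0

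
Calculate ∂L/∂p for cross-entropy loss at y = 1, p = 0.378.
∂L/∂p = -2.646

∂L/∂p = -y/p + (1-y)/(1-p) = -1/0.378 + 0 = -2.646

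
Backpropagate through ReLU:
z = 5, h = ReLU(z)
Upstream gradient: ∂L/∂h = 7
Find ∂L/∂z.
∂L/∂z = 7

h = ReLU(5) = 5
Since z > 0: ∂h/∂z = 1
∂L/∂z = ∂L/∂h · ∂h/∂z = 7 × 1 = 7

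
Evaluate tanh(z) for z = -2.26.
-0.9785

tanh(-2.26) = (e^(-2.26) - e^(2.26))/(e^(-2.26) + e^(2.26)) = -0.9785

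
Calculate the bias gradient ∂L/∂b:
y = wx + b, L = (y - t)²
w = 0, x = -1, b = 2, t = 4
∂L/∂b = -4

y = wx + b = (0)(-1) + 2 = 2
∂L/∂y = 2(y - t) = 2(2 - 4) = -4
∂y/∂b = 1
∂L/∂b = ∂L/∂y · ∂y/∂b = -4 × 1 = -4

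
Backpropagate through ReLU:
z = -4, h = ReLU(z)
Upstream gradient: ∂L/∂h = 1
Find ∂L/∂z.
∂L/∂z = 0

h = ReLU(-4) = 0
Since z < 0: ∂h/∂z = 0
∂L/∂z = ∂L/∂h · ∂h/∂z = 1 × 0 = 0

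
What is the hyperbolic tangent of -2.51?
-0.9869

tanh(-2.51) = (e^(-2.51) - e^(2.51))/(e^(-2.51) + e^(2.51)) = -0.9869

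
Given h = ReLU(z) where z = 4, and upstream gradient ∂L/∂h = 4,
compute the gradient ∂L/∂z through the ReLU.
∂L/∂z = 4

h = ReLU(4) = 4
Since z > 0: ∂h/∂z = 1
∂L/∂z = ∂L/∂h · ∂h/∂z = 4 × 1 = 4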